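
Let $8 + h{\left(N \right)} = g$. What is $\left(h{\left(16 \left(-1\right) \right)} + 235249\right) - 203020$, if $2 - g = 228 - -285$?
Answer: $31710$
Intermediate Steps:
$g = -511$ ($g = 2 - \left(228 - -285\right) = 2 - \left(228 + 285\right) = 2 - 513 = -511$)
$h{\left(N \right)} = -519$ ($h{\left(N \right)} = -8 - 511 = -519$)
$\left(h{\left(16 \left(-1\right) \right)} + 235249\right) - 203020 = \left(-519 + 235249\right) - 203020 = 234730 - 203020 = 31710$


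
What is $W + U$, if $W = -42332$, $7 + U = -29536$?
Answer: $-71875$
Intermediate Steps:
$U = -29543$ ($U = -7 - 29536 = -29543$)
$W + U = -42332 - 29543 = -71875$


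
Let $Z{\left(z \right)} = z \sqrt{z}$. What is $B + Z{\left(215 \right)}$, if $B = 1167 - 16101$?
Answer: $-14934 + 215 \sqrt{215} \approx -11781.0$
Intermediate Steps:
$Z{\left(z \right)} = z^{\frac{3}{2}}$
$B = -14934$
$B + Z{\left(215 \right)} = -14934 + 215^{\frac{3}{2}} = -14934 + 215 \sqrt{215}$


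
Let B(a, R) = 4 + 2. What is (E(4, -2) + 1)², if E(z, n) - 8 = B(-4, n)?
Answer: 225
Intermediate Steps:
B(a, R) = 6
E(z, n) = 14 (E(z, n) = 8 + 6 = 14)
(E(4, -2) + 1)² = (14 + 1)² = 15² = 225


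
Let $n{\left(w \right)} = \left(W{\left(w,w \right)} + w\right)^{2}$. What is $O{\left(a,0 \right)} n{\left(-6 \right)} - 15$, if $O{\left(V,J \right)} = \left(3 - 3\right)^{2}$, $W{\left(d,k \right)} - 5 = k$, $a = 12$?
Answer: $-15$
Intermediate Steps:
$W{\left(d,k \right)} = 5 + k$
$n{\left(w \right)} = \left(5 + 2 w\right)^{2}$ ($n{\left(w \right)} = \left(\left(5 + w\right) + w\right)^{2} = \left(5 + 2 w\right)^{2}$)
$O{\left(V,J \right)} = 0$ ($O{\left(V,J \right)} = 0^{2} = 0$)
$O{\left(a,0 \right)} n{\left(-6 \right)} - 15 = 0 \left(5 + 2 \left(-6\right)\right)^{2} - 15 = 0 \left(5 - 12\right)^{2} - 15 = 0 \left(-7\right)^{2} - 15 = 0 \cdot 49 - 15 = 0 - 15 = -15$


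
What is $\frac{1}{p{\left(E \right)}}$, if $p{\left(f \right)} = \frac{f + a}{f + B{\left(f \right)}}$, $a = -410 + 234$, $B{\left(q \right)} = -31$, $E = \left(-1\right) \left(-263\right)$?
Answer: $\frac{8}{3} \approx 2.6667$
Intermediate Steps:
$E = 263$
$a = -176$
$p{\left(f \right)} = \frac{-176 + f}{-31 + f}$ ($p{\left(f \right)} = \frac{f - 176}{f - 31} = \frac{-176 + f}{-31 + f}$)
$\frac{1}{p{\left(E \right)}} = \frac{1}{\frac{1}{-31 + 263} \left(-176 + 263\right)} = \frac{1}{\frac{1}{232} \cdot 87} = \frac{1}{\frac{3}{8}} = \frac{8}{3}$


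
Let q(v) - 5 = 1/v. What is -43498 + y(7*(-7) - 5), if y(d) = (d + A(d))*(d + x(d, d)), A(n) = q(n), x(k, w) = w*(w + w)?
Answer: -326727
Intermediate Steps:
q(v) = 5 + 1/v
x(k, w) = 2*w**2 (x(k, w) = w*(2*w) = 2*w**2)
A(n) = 5 + 1/n
y(d) = (d + 2*d**2)*(5 + d + 1/d) (y(d) = (d + (5 + 1/d))*(d + 2*d**2) = (5 + d + 1/d)*(d + 2*d**2) = (d + 2*d**2)*(5 + d + 1/d))
-43498 + y(7*(-7) - 5) = -43498 + (1 + 2*(7*(-7) - 5)**3 + 7*(7*(-7) - 5) + 11*(7*(-7) - 5)**2) = -43498 + (1 + 2*(-49 - 5)**3 + 7*(-49 - 5) + 11*(-49 - 5)**2) = -43498 + (1 + 2*(-54)**3 + 7*(-54) + 11*(-54)**2) = -43498 + (1 + 2*(-157464) - 378 + 11*2916) = -43498 + (1 - 314928 - 378 + 32076) = -43498 - 283229 = -326727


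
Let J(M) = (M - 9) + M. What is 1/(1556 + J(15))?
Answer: 1/1577 ≈ 0.00063412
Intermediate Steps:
J(M) = -9 + 2*M (J(M) = (-9 + M) + M = -9 + 2*M)
1/(1556 + J(15)) = 1/(1556 + (-9 + 2*15)) = 1/(1556 + (-9 + 30)) = 1/(1556 + 21) = 1/1577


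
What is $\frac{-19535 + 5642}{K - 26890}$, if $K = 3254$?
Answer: $\frac{13893}{23636} \approx 0.58779$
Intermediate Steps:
$\frac{-19535 + 5642}{K - 26890} = \frac{-19535 + 5642}{3254 - 26890} = - \frac{13893}{-23636} = \left(-13893\right) \left(- \frac{1}{23636}\right) = \frac{13893}{23636}$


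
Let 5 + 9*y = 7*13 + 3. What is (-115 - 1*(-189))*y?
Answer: 6586/9 ≈ 731.78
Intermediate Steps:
y = 89/9 (y = -5/9 + (7*13 + 3)/9 = -5/9 + (91 + 3)/9 = -5/9 + (⅑)*94 = -5/9 + 94/9 = 89/9 ≈ 9.8889)
(-115 - 1*(-189))*y = (-115 - 1*(-189))*(89/9) = (-115 + 189)*(89/9) = 74*(89/9) = 6586/9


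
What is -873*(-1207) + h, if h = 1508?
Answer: 1055219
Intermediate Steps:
-873*(-1207) + h = -873*(-1207) + 1508 = 1053711 + 1508 = 1055219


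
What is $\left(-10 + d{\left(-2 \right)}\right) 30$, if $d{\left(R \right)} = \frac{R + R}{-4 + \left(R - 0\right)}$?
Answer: $-280$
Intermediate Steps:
$d{\left(R \right)} = \frac{2 R}{-4 + R}$ ($d{\left(R \right)} = \frac{2 R}{-4 + \left(R + 0\right)} = \frac{2 R}{-4 + R}$)
$\left(-10 + d{\left(-2 \right)}\right) 30 = \left(-10 + 2 \left(-2\right) \frac{1}{-4 - 2}\right) 30 = \left(-10 + 2 \left(-2\right) \frac{1}{-6}\right) 30 = \left(-10 + 2 \left(-2\right) \left(- \frac{1}{6}\right)\right) 30 = \left(-10 + \frac{2}{3}\right) 30 = \left(- \frac{28}{3}\right) 30 = -280$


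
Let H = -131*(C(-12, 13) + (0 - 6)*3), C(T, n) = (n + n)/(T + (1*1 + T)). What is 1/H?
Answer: 23/57640 ≈ 0.00039903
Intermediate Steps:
C(T, n) = 2*n/(1 + 2*T) (C(T, n) = (2*n)/(T + (1 + T)) = (2*n)/(1 + 2*T) = 2*n/(1 + 2*T))
H = 57640/23 (H = -131*(2*13/(1 + 2*(-12)) + (0 - 6)*3) = -131*(2*13/(1 - 24) - 6*3) = -131*(2*13/(-23) - 18) = -131*(2*13*(-1/23) - 18) = -131*(-26/23 - 18) = -131*(-440/23) = 57640/23 ≈ 2506.1)
1/H = 1/(57640/23) = 23/57640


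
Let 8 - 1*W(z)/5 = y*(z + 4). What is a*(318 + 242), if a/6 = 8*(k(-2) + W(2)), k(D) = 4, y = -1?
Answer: 1989120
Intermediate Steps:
W(z) = 60 + 5*z (W(z) = 40 - (-5)*(z + 4) = 40 - (-5)*(4 + z) = 40 - 5*(-4 - z) = 40 + (20 + 5*z) = 60 + 5*z)
a = 3552 (a = 6*(8*(4 + (60 + 5*2))) = 6*(8*(4 + (60 + 10))) = 6*(8*(4 + 70)) = 6*(8*74) = 6*592 = 3552)
a*(318 + 242) = 3552*(318 + 242) = 3552*560 = 1989120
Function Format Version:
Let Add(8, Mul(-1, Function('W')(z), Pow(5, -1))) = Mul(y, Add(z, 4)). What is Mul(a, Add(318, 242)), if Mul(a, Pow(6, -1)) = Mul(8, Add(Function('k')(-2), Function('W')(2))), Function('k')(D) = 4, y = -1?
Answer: 1989120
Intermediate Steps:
Function('W')(z) = Add(60, Mul(5, z)) (Function('W')(z) = Add(40, Mul(-5, Mul(-1, Add(z, 4)))) = Add(40, Mul(-5, Mul(-1, Add(4, z)))) = Add(40, Mul(-5, Add(-4, Mul(-1, z)))) = Add(40, Add(20, Mul(5, z))) = Add(60, Mul(5, z)))
a = 3552 (a = Mul(6, Mul(8, Add(4, Add(60, Mul(5, 2))))) = Mul(6, Mul(8, Add(4, Add(60, 10)))) = Mul(6, Mul(8, Add(4, 70))) = Mul(6, Mul(8, 74)) = Mul(6, 592) = 3552)
Mul(a, Add(318, 242)) = Mul(3552, Add(318, 242)) = Mul(3552, 560) = 1989120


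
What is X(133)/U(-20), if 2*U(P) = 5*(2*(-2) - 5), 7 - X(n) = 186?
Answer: 358/45 ≈ 7.9556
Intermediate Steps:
X(n) = -179 (X(n) = 7 - 1*186 = 7 - 186 = -179)
U(P) = -45/2 (U(P) = (5*(2*(-2) - 5))/2 = (5*(-4 - 5))/2 = (5*(-9))/2 = (½)*(-45) = -45/2)
X(133)/U(-20) = -179/(-45/2) = -179*(-2/45) = 358/45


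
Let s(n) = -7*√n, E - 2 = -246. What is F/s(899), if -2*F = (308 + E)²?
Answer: 2048*√899/6293 ≈ 9.7578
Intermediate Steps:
E = -244 (E = 2 - 246 = -244)
F = -2048 (F = -(308 - 244)²/2 = -½*64² = -½*4096 = -2048)
F/s(899) = -2048*(-√899/6293) = -(-2048)*√899/6293 = 2048*√899/6293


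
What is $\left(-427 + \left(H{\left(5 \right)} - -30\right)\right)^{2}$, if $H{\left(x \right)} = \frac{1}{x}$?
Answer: $\frac{3936256}{25} \approx 1.5745 \cdot 10^{5}$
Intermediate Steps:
$\left(-427 + \left(H{\left(5 \right)} - -30\right)\right)^{2} = \left(-427 + \left(\frac{1}{5} - -30\right)\right)^{2} = \left(-427 + \left(\frac{1}{5} + 30\right)\right)^{2} = \left(-427 + \frac{151}{5}\right)^{2} = \left(- \frac{1984}{5}\right)^{2} = \frac{3936256}{25}$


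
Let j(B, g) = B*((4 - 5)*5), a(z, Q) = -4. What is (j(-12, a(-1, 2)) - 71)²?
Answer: 121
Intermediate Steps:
j(B, g) = -5*B (j(B, g) = B*(-1*5) = B*(-5) = -5*B)
(j(-12, a(-1, 2)) - 71)² = (-5*(-12) - 71)² = (60 - 71)² = (-11)² = 121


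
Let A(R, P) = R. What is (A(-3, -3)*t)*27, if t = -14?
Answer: 1134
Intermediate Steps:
(A(-3, -3)*t)*27 = -3*(-14)*27 = 42*27 = 1134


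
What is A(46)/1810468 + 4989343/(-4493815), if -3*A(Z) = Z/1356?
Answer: -798835449871807/719497277892360 ≈ -1.1103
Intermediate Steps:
A(Z) = -Z/4068 (A(Z) = -Z/(3*1356) = -Z/4068)
A(46)/1810468 + 4989343/(-4493815) = -1/4068*46/1810468 + 4989343/(-4493815) = -23/2034*1/1810468 + 4989343*(-1/4493815) = -1/160108344 - 4989343/4493815 = -798835449871807/719497277892360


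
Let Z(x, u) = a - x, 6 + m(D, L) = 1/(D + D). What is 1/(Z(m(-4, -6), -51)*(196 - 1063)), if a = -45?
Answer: 8/269637 ≈ 2.9670e-5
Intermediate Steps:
m(D, L) = -6 + 1/(2*D) (m(D, L) = -6 + 1/(D + D) = -6 + 1/(2*D))
Z(x, u) = -45 - x
1/(Z(m(-4, -6), -51)*(196 - 1063)) = 1/((-45 - (-6 + (½)/(-4)))*(196 - 1063)) = 1/(-45 - (-6 + (½)*(-¼))*(-867)) = -1/867/(-45 - (-6 - ⅛)) = -1/867/(-45 - 1*(-49/8)) = -1/867/(-45 + 49/8) = -1/867/(-311/8) = -8/311*(-1/867) = 8/269637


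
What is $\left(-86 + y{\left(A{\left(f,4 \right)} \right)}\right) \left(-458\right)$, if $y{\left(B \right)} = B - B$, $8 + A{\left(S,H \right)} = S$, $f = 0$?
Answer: $39388$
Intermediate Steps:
$A{\left(S,H \right)} = -8 + S$
$y{\left(B \right)} = 0$
$\left(-86 + y{\left(A{\left(f,4 \right)} \right)}\right) \left(-458\right) = \left(-86 + 0\right) \left(-458\right) = \left(-86\right) \left(-458\right) = 39388$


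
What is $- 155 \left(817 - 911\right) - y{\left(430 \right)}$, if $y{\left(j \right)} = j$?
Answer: $14140$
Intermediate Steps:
$- 155 \left(817 - 911\right) - y{\left(430 \right)} = - 155 \left(817 - 911\right) - 430 = \left(-155\right) \left(-94\right) - 430 = 14570 - 430 = 14140$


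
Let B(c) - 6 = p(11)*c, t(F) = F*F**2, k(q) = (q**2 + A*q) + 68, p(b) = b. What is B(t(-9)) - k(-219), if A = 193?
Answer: -13775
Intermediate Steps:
k(q) = 68 + q**2 + 193*q (k(q) = (q**2 + 193*q) + 68 = 68 + q**2 + 193*q)
t(F) = F**3
B(c) = 6 + 11*c
B(t(-9)) - k(-219) = (6 + 11*(-9)**3) - (68 + (-219)**2 + 193*(-219)) = (6 + 11*(-729)) - (68 + 47961 - 42267) = (6 - 8019) - 1*5762 = -8013 - 5762 = -13775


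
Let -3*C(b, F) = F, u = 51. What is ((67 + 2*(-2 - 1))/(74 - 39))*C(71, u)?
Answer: -1037/35 ≈ -29.629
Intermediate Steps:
C(b, F) = -F/3
((67 + 2*(-2 - 1))/(74 - 39))*C(71, u) = ((67 + 2*(-2 - 1))/(74 - 39))*(-⅓*51) = ((67 + 2*(-3))/35)*(-17) = ((67 - 6)*(1/35))*(-17) = (61*(1/35))*(-17) = (61/35)*(-17) = -1037/35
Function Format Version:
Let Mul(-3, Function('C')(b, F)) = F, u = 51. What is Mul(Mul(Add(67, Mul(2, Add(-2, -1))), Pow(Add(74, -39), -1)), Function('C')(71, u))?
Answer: Rational(-1037, 35) ≈ -29.629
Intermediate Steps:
Function('C')(b, F) = Mul(Rational(-1, 3), F)
Mul(Mul(Add(67, Mul(2, Add(-2, -1))), Pow(Add(74, -39), -1)), Function('C')(71, u)) = Mul(Mul(Add(67, Mul(2, Add(-2, -1))), Pow(Add(74, -39), -1)), Mul(Rational(-1, 3), 51)) = Mul(Mul(Add(67, Mul(2, -3)), Pow(35, -1)), -17) = Mul(Mul(Add(67, -6), Rational(1, 35)), -17) = Mul(Mul(61, Rational(1, 35)), -17) = Mul(Rational(61, 35), -17) = Rational(-1037, 35)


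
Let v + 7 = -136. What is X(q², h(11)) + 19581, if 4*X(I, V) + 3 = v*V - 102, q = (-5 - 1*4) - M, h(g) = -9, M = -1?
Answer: 39753/2 ≈ 19877.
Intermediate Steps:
v = -143 (v = -7 - 136 = -143)
q = -8 (q = (-5 - 1*4) - 1*(-1) = (-5 - 4) + 1 = -9 + 1 = -8)
X(I, V) = -105/4 - 143*V/4 (X(I, V) = -¾ + (-143*V - 102)/4 = -¾ + (-102 - 143*V)/4 = -¾ + (-51/2 - 143*V/4) = -105/4 - 143*V/4)
X(q², h(11)) + 19581 = (-105/4 - 143/4*(-9)) + 19581 = (-105/4 + 1287/4) + 19581 = 591/2 + 19581 = 39753/2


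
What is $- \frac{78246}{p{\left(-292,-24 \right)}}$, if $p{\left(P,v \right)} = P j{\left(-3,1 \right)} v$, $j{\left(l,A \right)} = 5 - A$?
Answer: $- \frac{13041}{4672} \approx -2.7913$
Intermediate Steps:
$p{\left(P,v \right)} = 4 P v$ ($p{\left(P,v \right)} = P \left(5 - 1\right) v = P 4 v = 4 P v$)
$- \frac{78246}{p{\left(-292,-24 \right)}} = - \frac{78246}{4 \left(-292\right) \left(-24\right)} = - \frac{78246}{28032} = \left(-78246\right) \frac{1}{28032} = - \frac{13041}{4672}$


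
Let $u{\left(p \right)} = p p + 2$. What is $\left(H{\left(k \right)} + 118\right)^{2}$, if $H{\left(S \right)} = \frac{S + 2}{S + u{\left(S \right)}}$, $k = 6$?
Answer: $\frac{1690000}{121} \approx 13967.0$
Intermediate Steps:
$u{\left(p \right)} = 2 + p^{2}$ ($u{\left(p \right)} = p^{2} + 2 = 2 + p^{2}$)
$H{\left(S \right)} = \frac{2 + S}{2 + S + S^{2}}$ ($H{\left(S \right)} = \frac{S + 2}{S + \left(2 + S^{2}\right)} = \frac{2 + S}{2 + S + S^{2}}$)
$\left(H{\left(k \right)} + 118\right)^{2} = \left(\frac{2 + 6}{2 + 6 + 6^{2}} + 118\right)^{2} = \left(\frac{1}{2 + 6 + 36} \cdot 8 + 118\right)^{2} = \left(\frac{1}{44} \cdot 8 + 118\right)^{2} = \left(\frac{2}{11} + 118\right)^{2} = \left(\frac{1300}{11}\right)^{2} = \frac{1690000}{121}$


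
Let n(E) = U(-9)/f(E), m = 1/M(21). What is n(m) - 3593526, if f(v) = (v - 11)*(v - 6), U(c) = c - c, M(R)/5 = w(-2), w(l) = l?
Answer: -3593526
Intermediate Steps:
M(R) = -10 (M(R) = 5*(-2) = -10)
U(c) = 0
m = -⅒ (m = 1/(-10) = -⅒ ≈ -0.10000)
f(v) = (-11 + v)*(-6 + v)
n(E) = 0 (n(E) = 0/(66 + E² - 17*E) = 0)
n(m) - 3593526 = 0 - 3593526 = -3593526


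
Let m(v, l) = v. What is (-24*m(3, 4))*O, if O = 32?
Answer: -2304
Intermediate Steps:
(-24*m(3, 4))*O = -24*3*32 = -72*32 = -2304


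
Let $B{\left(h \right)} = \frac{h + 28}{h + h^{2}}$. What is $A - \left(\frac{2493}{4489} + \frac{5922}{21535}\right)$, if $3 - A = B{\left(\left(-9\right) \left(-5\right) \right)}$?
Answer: $\frac{85421479069}{40021634610} \approx 2.1344$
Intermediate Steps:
$B{\left(h \right)} = \frac{28 + h}{h + h^{2}}$
$A = \frac{6137}{2070}$ ($A = 3 - \frac{28 - -45}{\left(-9\right) \left(-5\right) \left(1 - -45\right)} = 3 - \frac{28 + 45}{45 \left(1 + 45\right)} = 3 - \frac{1}{45} \cdot \frac{1}{46} \cdot 73 = 3 - \frac{73}{2070} = \frac{6137}{2070} \approx 2.9647$)
$A - \left(\frac{2493}{4489} + \frac{5922}{21535}\right) = \frac{6137}{2070} - \left(\frac{2493}{4489} + \frac{5922}{21535}\right) = \frac{6137}{2070} - \frac{80270613}{96670615} = \frac{85421479069}{40021634610}$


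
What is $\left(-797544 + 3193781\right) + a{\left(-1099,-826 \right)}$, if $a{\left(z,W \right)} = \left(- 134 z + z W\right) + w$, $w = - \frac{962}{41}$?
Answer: $\frac{141501395}{41} \approx 3.4513 \cdot 10^{6}$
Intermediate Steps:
$w = - \frac{962}{41}$ ($w = \left(-962\right) \frac{1}{41} = - \frac{962}{41} \approx -23.463$)
$a{\left(z,W \right)} = - \frac{962}{41} - 134 z + W z$ ($a{\left(z,W \right)} = \left(- 134 z + z W\right) - \frac{962}{41} = \left(- 134 z + W z\right) - \frac{962}{41} = - \frac{962}{41} - 134 z + W z$)
$\left(-797544 + 3193781\right) + a{\left(-1099,-826 \right)} = \left(-797544 + 3193781\right) - - \frac{43255678}{41} = 2396237 + \left(- \frac{962}{41} + 147266 + 907774\right) = 2396237 + \frac{43255678}{41} = \frac{141501395}{41}$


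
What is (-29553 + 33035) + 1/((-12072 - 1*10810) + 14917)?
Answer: 27734129/7965 ≈ 3482.0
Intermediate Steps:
(-29553 + 33035) + 1/((-12072 - 1*10810) + 14917) = 3482 + 1/((-12072 - 10810) + 14917) = 3482 + 1/(-22882 + 14917) = 3482 + 1/(-7965) = 3482 - 1/7965 = 27734129/7965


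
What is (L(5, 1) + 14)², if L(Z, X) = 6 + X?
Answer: 441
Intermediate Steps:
(L(5, 1) + 14)² = ((6 + 1) + 14)² = (7 + 14)² = 21² = 441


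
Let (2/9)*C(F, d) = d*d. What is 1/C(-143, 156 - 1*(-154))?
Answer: 1/432450 ≈ 2.3124e-6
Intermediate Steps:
C(F, d) = 9*d²/2 (C(F, d) = 9*(d*d)/2 = 9*d²/2)
1/C(-143, 156 - 1*(-154)) = 1/(9*(156 - 1*(-154))²/2) = 1/(9*(156 + 154)²/2) = 1/((9/2)*310²) = 1/((9/2)*96100) = 1/432450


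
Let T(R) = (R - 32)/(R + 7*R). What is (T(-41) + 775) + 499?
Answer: 417945/328 ≈ 1274.2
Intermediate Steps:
T(R) = (-32 + R)/(8*R) (T(R) = (-32 + R)/((8*R)) = (-32 + R)*(1/(8*R)) = (-32 + R)/(8*R))
(T(-41) + 775) + 499 = ((⅛)*(-32 - 41)/(-41) + 775) + 499 = ((⅛)*(-1/41)*(-73) + 775) + 499 = (73/328 + 775) + 499 = 254273/328 + 499 = 417945/328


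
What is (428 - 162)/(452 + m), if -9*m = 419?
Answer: 2394/3649 ≈ 0.65607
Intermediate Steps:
m = -419/9 (m = -⅑*419 = -419/9 ≈ -46.556)
(428 - 162)/(452 + m) = (428 - 162)/(452 - 419/9) = 266/(3649/9) = 266*(9/3649) = 2394/3649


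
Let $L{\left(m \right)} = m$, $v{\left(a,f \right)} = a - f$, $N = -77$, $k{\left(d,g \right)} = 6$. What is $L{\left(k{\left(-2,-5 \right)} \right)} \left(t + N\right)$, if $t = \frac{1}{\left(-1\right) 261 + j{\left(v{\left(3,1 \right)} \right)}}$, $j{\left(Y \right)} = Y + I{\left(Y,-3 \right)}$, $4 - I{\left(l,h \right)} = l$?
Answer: $- \frac{118740}{257} \approx -462.02$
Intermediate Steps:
$I{\left(l,h \right)} = 4 - l$
$j{\left(Y \right)} = 4$ ($j{\left(Y \right)} = Y - \left(-4 + Y\right) = 4$)
$t = - \frac{1}{257}$ ($t = \frac{1}{\left(-1\right) 261 + 4} = \frac{1}{-261 + 4} = \frac{1}{-257} = - \frac{1}{257} \approx -0.0038911$)
$L{\left(k{\left(-2,-5 \right)} \right)} \left(t + N\right) = 6 \left(- \frac{1}{257} - 77\right) = 6 \left(- \frac{19790}{257}\right) = - \frac{118740}{257}$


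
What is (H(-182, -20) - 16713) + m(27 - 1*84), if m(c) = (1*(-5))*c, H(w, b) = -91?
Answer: -16519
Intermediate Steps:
m(c) = -5*c
(H(-182, -20) - 16713) + m(27 - 1*84) = (-91 - 16713) - 5*(27 - 1*84) = -16804 - 5*(27 - 84) = -16804 - 5*(-57) = -16804 + 285 = -16519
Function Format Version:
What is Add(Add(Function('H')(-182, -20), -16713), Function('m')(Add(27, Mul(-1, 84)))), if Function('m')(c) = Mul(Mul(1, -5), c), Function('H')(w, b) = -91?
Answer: -16519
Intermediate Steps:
Function('m')(c) = Mul(-5, c)
Add(Add(Function('H')(-182, -20), -16713), Function('m')(Add(27, Mul(-1, 84)))) = Add(Add(-91, -16713), Mul(-5, Add(27, Mul(-1, 84)))) = Add(-16804, Mul(-5, Add(27, -84))) = Add(-16804, Mul(-5, -57)) = Add(-16804, 285) = -16519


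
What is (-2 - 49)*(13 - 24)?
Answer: 561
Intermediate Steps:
(-2 - 49)*(13 - 24) = -51*(-11) = 561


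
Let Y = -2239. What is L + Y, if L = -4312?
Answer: -6551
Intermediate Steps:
L + Y = -4312 - 2239 = -6551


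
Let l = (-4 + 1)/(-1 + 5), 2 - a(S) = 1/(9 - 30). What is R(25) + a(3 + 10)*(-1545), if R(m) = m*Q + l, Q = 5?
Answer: -85101/28 ≈ -3039.3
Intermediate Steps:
a(S) = 43/21 (a(S) = 2 - 1/(9 - 30) = 2 - 1/(-21) = 2 - 1*(-1/21) = 2 + 1/21 = 43/21)
l = -¾ (l = -3/4 = -3*¼ = -¾ ≈ -0.75000)
R(m) = -¾ + 5*m (R(m) = m*5 - ¾ = 5*m - ¾ = -¾ + 5*m)
R(25) + a(3 + 10)*(-1545) = (-¾ + 5*25) + (43/21)*(-1545) = (-¾ + 125) - 22145/7 = 497/4 - 22145/7 = -85101/28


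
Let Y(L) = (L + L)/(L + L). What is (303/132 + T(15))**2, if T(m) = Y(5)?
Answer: 21025/1936 ≈ 10.860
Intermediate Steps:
Y(L) = 1 (Y(L) = (2*L)/((2*L)) = (2*L)*(1/(2*L)) = 1)
T(m) = 1
(303/132 + T(15))**2 = (303/132 + 1)**2 = (303*(1/132) + 1)**2 = (101/44 + 1)**2 = (145/44)**2 = 21025/1936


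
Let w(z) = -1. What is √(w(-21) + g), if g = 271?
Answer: 3*√30 ≈ 16.432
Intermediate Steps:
√(w(-21) + g) = √(-1 + 271) = √270 = 3*√30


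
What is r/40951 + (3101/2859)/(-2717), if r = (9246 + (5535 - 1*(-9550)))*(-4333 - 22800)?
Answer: -5128160132869820/318103395753 ≈ -16121.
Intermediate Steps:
r = -660173023 (r = (9246 + (5535 + 9550))*(-27133) = (9246 + 15085)*(-27133) = 24331*(-27133) = -660173023)
r/40951 + (3101/2859)/(-2717) = -660173023/40951 + (3101/2859)/(-2717) = -660173023*1/40951 + (3101*(1/2859))*(-1/2717) = -660173023/40951 + (3101/2859)*(-1/2717) = -660173023/40951 - 3101/7767903 = -5128160132869820/318103395753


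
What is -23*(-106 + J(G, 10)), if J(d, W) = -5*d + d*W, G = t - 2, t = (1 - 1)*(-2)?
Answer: 2668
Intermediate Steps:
t = 0 (t = 0*(-2) = 0)
G = -2 (G = 0 - 2 = -2)
J(d, W) = -5*d + W*d
-23*(-106 + J(G, 10)) = -23*(-106 - 2*(-5 + 10)) = -23*(-106 - 2*5) = -23*(-106 - 10) = -23*(-116) = 2668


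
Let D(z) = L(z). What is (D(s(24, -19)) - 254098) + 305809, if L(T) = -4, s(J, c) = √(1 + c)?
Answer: 51707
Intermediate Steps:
D(z) = -4
(D(s(24, -19)) - 254098) + 305809 = (-4 - 254098) + 305809 = -254102 + 305809 = 51707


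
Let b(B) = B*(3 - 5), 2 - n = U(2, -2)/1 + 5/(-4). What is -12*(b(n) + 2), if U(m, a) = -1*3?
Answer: 126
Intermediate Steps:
U(m, a) = -3
n = 25/4 (n = 2 - (-3/1 + 5/(-4)) = 2 - (-3*1 + 5*(-¼)) = 2 - (-3 - 5/4) = 2 - 1*(-17/4) = 2 + 17/4 = 25/4 ≈ 6.2500)
b(B) = -2*B (b(B) = B*(-2) = -2*B)
-12*(b(n) + 2) = -12*(-2*25/4 + 2) = -12*(-25/2 + 2) = -12*(-21/2) = 126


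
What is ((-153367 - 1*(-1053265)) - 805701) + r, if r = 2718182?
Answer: 2812379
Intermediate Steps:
((-153367 - 1*(-1053265)) - 805701) + r = ((-153367 - 1*(-1053265)) - 805701) + 2718182 = ((-153367 + 1053265) - 805701) + 2718182 = (899898 - 805701) + 2718182 = 94197 + 2718182 = 2812379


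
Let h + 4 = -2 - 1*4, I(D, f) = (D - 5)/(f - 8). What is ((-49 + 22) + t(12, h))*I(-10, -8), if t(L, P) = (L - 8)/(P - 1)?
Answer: -4515/176 ≈ -25.653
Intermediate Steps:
I(D, f) = (-5 + D)/(-8 + f)
h = -10 (h = -4 + (-2 - 1*4) = -4 + (-2 - 4) = -4 - 6 = -10)
t(L, P) = (-8 + L)/(-1 + P)
((-49 + 22) + t(12, h))*I(-10, -8) = ((-49 + 22) + (-8 + 12)/(-1 - 10))*((-5 - 10)/(-8 - 8)) = (-27 + 4/(-11))*(-15/(-16)) = (-27 - 1/11*4)*(-1/16*(-15)) = (-27 - 4/11)*(15/16) = -301/11*15/16 = -4515/176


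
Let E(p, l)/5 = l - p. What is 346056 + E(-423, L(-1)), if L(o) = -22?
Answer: 348061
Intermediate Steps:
E(p, l) = -5*p + 5*l (E(p, l) = 5*(l - p) = -5*p + 5*l)
346056 + E(-423, L(-1)) = 346056 + (-5*(-423) + 5*(-22)) = 346056 + (2115 - 110) = 346056 + 2005 = 348061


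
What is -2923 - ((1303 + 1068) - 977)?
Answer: -4317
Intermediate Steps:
-2923 - ((1303 + 1068) - 977) = -2923 - (2371 - 977) = -2923 - 1*1394 = -2923 - 1394 = -4317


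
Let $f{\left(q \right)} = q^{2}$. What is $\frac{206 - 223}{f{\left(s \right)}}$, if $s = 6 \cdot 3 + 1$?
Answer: $- \frac{17}{361} \approx -0.047091$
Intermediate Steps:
$s = 19$ ($s = 18 + 1 = 19$)
$\frac{206 - 223}{f{\left(s \right)}} = \frac{206 - 223}{19^{2}} = \frac{206 - 223}{361} = \left(-17\right) \frac{1}{361} = - \frac{17}{361}$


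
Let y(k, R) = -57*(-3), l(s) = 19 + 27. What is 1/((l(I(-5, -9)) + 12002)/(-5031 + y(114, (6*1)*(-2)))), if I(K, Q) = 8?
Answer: -405/1004 ≈ -0.40339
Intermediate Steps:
l(s) = 46
y(k, R) = 171
1/((l(I(-5, -9)) + 12002)/(-5031 + y(114, (6*1)*(-2)))) = 1/((46 + 12002)/(-5031 + 171)) = 1/(12048/(-4860)) = 1/(12048*(-1/4860)) = 1/(-1004/405) = -405/1004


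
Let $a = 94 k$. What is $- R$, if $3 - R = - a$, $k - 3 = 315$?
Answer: $-29895$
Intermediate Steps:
$k = 318$ ($k = 3 + 315 = 318$)
$a = 29892$ ($a = 94 \cdot 318 = 29892$)
$R = 29895$ ($R = 3 - \left(-1\right) 29892 = 3 - -29892 = 3 + 29892 = 29895$)
$- R = \left(-1\right) 29895 = -29895$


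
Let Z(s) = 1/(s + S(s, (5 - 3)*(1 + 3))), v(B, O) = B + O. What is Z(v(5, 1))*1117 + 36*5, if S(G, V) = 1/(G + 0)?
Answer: 13362/37 ≈ 361.14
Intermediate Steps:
S(G, V) = 1/G
Z(s) = 1/(s + 1/s)
Z(v(5, 1))*1117 + 36*5 = ((5 + 1)/(1 + (5 + 1)²))*1117 + 36*5 = (6/(1 + 6²))*1117 + 180 = (6/(1 + 36))*1117 + 180 = (6/37)*1117 + 180 = 6702/37 + 180 = 13362/37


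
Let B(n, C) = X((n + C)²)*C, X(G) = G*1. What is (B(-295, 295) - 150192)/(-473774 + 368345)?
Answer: 50064/35143 ≈ 1.4246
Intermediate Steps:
X(G) = G
B(n, C) = C*(C + n)² (B(n, C) = (n + C)²*C = (C + n)²*C = C*(C + n)²)
(B(-295, 295) - 150192)/(-473774 + 368345) = (295*(295 - 295)² - 150192)/(-473774 + 368345) = (295*0² - 150192)/(-105429) = (295*0 - 150192)*(-1/105429) = (0 - 150192)*(-1/105429) = -150192*(-1/105429) = 50064/35143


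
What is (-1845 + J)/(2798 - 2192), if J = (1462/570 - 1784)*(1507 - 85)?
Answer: -80276447/19190 ≈ -4183.2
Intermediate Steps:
J = -240654066/95 (J = (1462*(1/570) - 1784)*1422 = (731/285 - 1784)*1422 = -507709/285*1422 = -240654066/95 ≈ -2.5332e+6)
(-1845 + J)/(2798 - 2192) = (-1845 - 240654066/95)/(2798 - 2192) = -240829341/95/606 = -240829341/95*1/606 = -80276447/19190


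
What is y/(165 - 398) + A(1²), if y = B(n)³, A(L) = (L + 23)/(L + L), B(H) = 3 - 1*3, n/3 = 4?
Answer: 12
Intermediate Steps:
n = 12 (n = 3*4 = 12)
B(H) = 0 (B(H) = 3 - 3 = 0)
A(L) = (23 + L)/(2*L) (A(L) = (23 + L)/((2*L)) = (23 + L)*(1/(2*L)) = (23 + L)/(2*L))
y = 0 (y = 0³ = 0)
y/(165 - 398) + A(1²) = 0/(165 - 398) + (23 + 1²)/(2*(1²)) = 0/(-233) + (½)*(23 + 1)/1 = 0*(-1/233) + (½)*1*24 = 0 + 12 = 12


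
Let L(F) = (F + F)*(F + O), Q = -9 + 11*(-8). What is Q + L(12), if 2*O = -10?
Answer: 71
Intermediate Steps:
O = -5 (O = (½)*(-10) = -5)
Q = -97 (Q = -9 - 88 = -97)
L(F) = 2*F*(-5 + F) (L(F) = (F + F)*(F - 5) = (2*F)*(-5 + F) = 2*F*(-5 + F))
Q + L(12) = -97 + 2*12*(-5 + 12) = -97 + 2*12*7 = -97 + 168 = 71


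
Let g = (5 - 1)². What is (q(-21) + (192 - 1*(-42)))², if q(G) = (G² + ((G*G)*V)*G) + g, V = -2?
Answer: 369139369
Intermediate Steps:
g = 16 (g = 4² = 16)
q(G) = 16 + G² - 2*G³ (q(G) = (G² + ((G*G)*(-2))*G) + 16 = (G² + (G²*(-2))*G) + 16 = (G² + (-2*G²)*G) + 16 = (G² - 2*G³) + 16 = 16 + G² - 2*G³)
(q(-21) + (192 - 1*(-42)))² = ((16 + (-21)² - 2*(-21)³) + (192 - 1*(-42)))² = ((16 + 441 - 2*(-9261)) + (192 + 42))² = ((16 + 441 + 18522) + 234)² = (18979 + 234)² = 19213² = 369139369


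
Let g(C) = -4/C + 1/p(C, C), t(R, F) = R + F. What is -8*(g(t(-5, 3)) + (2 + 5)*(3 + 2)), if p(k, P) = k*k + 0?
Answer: -298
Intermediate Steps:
p(k, P) = k² (p(k, P) = k² + 0 = k²)
t(R, F) = F + R
g(C) = C⁻² - 4/C (g(C) = -4/C + 1/C² = -4/C + C⁻² = C⁻² - 4/C)
-8*(g(t(-5, 3)) + (2 + 5)*(3 + 2)) = -8*((1 - 4*(3 - 5))/(3 - 5)² + (2 + 5)*(3 + 2)) = -8*((1 - 4*(-2))/(-2)² + 7*5) = -8*((1 + 8)/4 + 35) = -8*((¼)*9 + 35) = -8*(9/4 + 35) = -8*149/4 = -298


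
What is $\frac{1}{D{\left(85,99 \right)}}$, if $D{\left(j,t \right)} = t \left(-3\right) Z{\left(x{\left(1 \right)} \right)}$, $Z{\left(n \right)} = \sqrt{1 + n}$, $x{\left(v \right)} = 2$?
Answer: $- \frac{\sqrt{3}}{891} \approx -0.0019439$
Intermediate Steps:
$D{\left(j,t \right)} = - 3 t \sqrt{3}$ ($D{\left(j,t \right)} = t \left(-3\right) \sqrt{1 + 2} = - 3 t \sqrt{3}$)
$\frac{1}{D{\left(85,99 \right)}} = \frac{1}{\left(-3\right) 99 \sqrt{3}} = \frac{1}{\left(-297\right) \sqrt{3}} = - \frac{\sqrt{3}}{891}$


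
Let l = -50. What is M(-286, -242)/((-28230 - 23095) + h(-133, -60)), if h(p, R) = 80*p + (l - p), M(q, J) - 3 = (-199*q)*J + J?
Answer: 13773427/61882 ≈ 222.58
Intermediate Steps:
M(q, J) = 3 + J - 199*J*q (M(q, J) = 3 + ((-199*q)*J + J) = 3 + (-199*J*q + J) = 3 + (J - 199*J*q) = 3 + J - 199*J*q)
h(p, R) = -50 + 79*p (h(p, R) = 80*p + (-50 - p) = -50 + 79*p)
M(-286, -242)/((-28230 - 23095) + h(-133, -60)) = (3 - 242 - 199*(-242)*(-286))/((-28230 - 23095) + (-50 + 79*(-133))) = (3 - 242 - 13773188)/(-51325 + (-50 - 10507)) = -13773427/(-51325 - 10557) = -13773427/(-61882) = -13773427*(-1/61882) = 13773427/61882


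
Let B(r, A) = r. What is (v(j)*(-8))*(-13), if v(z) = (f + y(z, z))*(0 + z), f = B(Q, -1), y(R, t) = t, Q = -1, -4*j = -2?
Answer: -26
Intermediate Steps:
j = ½ (j = -¼*(-2) = ½ ≈ 0.50000)
f = -1
v(z) = z*(-1 + z) (v(z) = (-1 + z)*(0 + z) = (-1 + z)*z = z*(-1 + z))
(v(j)*(-8))*(-13) = (((-1 + ½)/2)*(-8))*(-13) = (((½)*(-½))*(-8))*(-13) = -¼*(-8)*(-13) = 2*(-13) = -26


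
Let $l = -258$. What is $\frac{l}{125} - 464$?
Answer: $- \frac{58258}{125} \approx -466.06$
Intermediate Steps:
$\frac{l}{125} - 464 = \frac{1}{125} \left(-258\right) - 464 = - \frac{258}{125} - 464 = - \frac{58258}{125}$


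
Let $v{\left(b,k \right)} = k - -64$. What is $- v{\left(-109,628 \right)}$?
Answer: $-692$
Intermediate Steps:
$v{\left(b,k \right)} = 64 + k$ ($v{\left(b,k \right)} = k + 64 = 64 + k$)
$- v{\left(-109,628 \right)} = - (64 + 628) = \left(-1\right) 692 = -692$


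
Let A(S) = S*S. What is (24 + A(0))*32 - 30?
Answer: 738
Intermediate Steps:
A(S) = S**2
(24 + A(0))*32 - 30 = (24 + 0**2)*32 - 30 = (24 + 0)*32 - 30 = 24*32 - 30 = 768 - 30 = 738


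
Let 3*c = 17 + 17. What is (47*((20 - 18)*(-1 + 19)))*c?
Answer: 19176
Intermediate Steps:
c = 34/3 (c = (17 + 17)/3 = (1/3)*34 = 34/3 ≈ 11.333)
(47*((20 - 18)*(-1 + 19)))*c = (47*((20 - 18)*(-1 + 19)))*(34/3) = (47*(2*18))*(34/3) = (47*36)*(34/3) = 1692*(34/3) = 19176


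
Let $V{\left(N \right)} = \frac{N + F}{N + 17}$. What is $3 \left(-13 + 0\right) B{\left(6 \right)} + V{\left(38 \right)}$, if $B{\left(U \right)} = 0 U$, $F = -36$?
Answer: $\frac{2}{55} \approx 0.036364$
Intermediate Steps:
$V{\left(N \right)} = \frac{-36 + N}{17 + N}$ ($V{\left(N \right)} = \frac{N - 36}{N + 17} = \frac{-36 + N}{17 + N}$)
$B{\left(U \right)} = 0$
$3 \left(-13 + 0\right) B{\left(6 \right)} + V{\left(38 \right)} = 3 \left(-13 + 0\right) 0 + \frac{-36 + 38}{17 + 38} = 3 \left(-13\right) 0 + \frac{1}{55} \cdot 2 = \left(-39\right) 0 + \frac{1}{55} \cdot 2 = 0 + \frac{2}{55} = \frac{2}{55}$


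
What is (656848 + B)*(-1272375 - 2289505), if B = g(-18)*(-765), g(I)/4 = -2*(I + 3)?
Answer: -2012633170240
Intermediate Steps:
g(I) = -24 - 8*I (g(I) = 4*(-2*(I + 3)) = 4*(-2*(3 + I)) = 4*(-6 - 2*I) = -24 - 8*I)
B = -91800 (B = (-24 - 8*(-18))*(-765) = (-24 + 144)*(-765) = 120*(-765) = -91800)
(656848 + B)*(-1272375 - 2289505) = (656848 - 91800)*(-1272375 - 2289505) = 565048*(-3561880) = -2012633170240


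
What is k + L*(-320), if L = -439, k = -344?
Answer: 140136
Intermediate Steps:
k + L*(-320) = -344 - 439*(-320) = -344 + 140480 = 140136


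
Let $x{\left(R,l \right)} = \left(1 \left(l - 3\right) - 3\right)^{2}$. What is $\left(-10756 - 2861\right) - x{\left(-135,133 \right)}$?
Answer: $-29746$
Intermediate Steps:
$x{\left(R,l \right)} = \left(-6 + l\right)^{2}$ ($x{\left(R,l \right)} = \left(1 \left(-3 + l\right) - 3\right)^{2} = \left(\left(-3 + l\right) - 3\right)^{2} = \left(-6 + l\right)^{2}$)
$\left(-10756 - 2861\right) - x{\left(-135,133 \right)} = \left(-10756 - 2861\right) - \left(-6 + 133\right)^{2} = \left(-10756 - 2861\right) - 127^{2} = -13617 - 16129 = -29746$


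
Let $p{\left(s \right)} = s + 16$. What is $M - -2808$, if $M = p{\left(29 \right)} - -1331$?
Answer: $4184$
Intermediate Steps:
$p{\left(s \right)} = 16 + s$
$M = 1376$ ($M = \left(16 + 29\right) - -1331 = 45 + 1331 = 1376$)
$M - -2808 = 1376 - -2808 = 1376 + 2808 = 4184$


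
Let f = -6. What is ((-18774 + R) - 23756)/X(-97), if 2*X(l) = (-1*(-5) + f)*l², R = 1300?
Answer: 82460/9409 ≈ 8.7639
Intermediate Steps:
X(l) = -l²/2 (X(l) = ((-1*(-5) - 6)*l²)/2 = ((5 - 6)*l²)/2 = (-l²)/2 = -l²/2)
((-18774 + R) - 23756)/X(-97) = ((-18774 + 1300) - 23756)/((-½*(-97)²)) = (-17474 - 23756)/((-½*9409)) = -41230/(-9409/2) = -41230*(-2/9409) = 82460/9409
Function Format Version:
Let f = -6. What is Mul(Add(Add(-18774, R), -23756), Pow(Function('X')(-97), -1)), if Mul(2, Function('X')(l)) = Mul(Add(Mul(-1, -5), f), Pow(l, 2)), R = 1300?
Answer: Rational(82460, 9409) ≈ 8.7639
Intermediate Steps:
Function('X')(l) = Mul(Rational(-1, 2), Pow(l, 2)) (Function('X')(l) = Mul(Rational(1, 2), Mul(Add(Mul(-1, -5), -6), Pow(l, 2))) = Mul(Rational(1, 2), Mul(Add(5, -6), Pow(l, 2))) = Mul(Rational(1, 2), Mul(-1, Pow(l, 2))) = Mul(Rational(-1, 2), Pow(l, 2)))
Mul(Add(Add(-18774, R), -23756), Pow(Function('X')(-97), -1)) = Mul(Add(Add(-18774, 1300), -23756), Pow(Mul(Rational(-1, 2), Pow(-97, 2)), -1)) = Mul(Add(-17474, -23756), Pow(Mul(Rational(-1, 2), 9409), -1)) = Mul(-41230, Pow(Rational(-9409, 2), -1)) = Mul(-41230, Rational(-2, 9409)) = Rational(82460, 9409)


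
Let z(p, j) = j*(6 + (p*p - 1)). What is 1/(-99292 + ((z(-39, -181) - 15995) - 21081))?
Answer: -1/412574 ≈ -2.4238e-6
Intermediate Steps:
z(p, j) = j*(5 + p²) (z(p, j) = j*(6 + (p² - 1)) = j*(6 + (-1 + p²)) = j*(5 + p²))
1/(-99292 + ((z(-39, -181) - 15995) - 21081)) = 1/(-99292 + ((-181*(5 + (-39)²) - 15995) - 21081)) = 1/(-99292 + ((-181*(5 + 1521) - 15995) - 21081)) = 1/(-99292 + ((-181*1526 - 15995) - 21081)) = 1/(-99292 + ((-276206 - 15995) - 21081)) = 1/(-99292 + (-292201 - 21081)) = 1/(-99292 - 313282) = 1/(-412574) = -1/412574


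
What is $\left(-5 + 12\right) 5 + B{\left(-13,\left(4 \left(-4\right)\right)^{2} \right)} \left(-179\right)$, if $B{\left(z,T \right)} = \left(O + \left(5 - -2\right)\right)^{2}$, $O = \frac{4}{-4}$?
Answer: $-6409$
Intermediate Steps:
$O = -1$ ($O = 4 \left(- \frac{1}{4}\right) = -1$)
$B{\left(z,T \right)} = 36$ ($B{\left(z,T \right)} = \left(-1 + \left(5 - -2\right)\right)^{2} = \left(-1 + \left(5 + 2\right)\right)^{2} = \left(-1 + 7\right)^{2} = 6^{2} = 36$)
$\left(-5 + 12\right) 5 + B{\left(-13,\left(4 \left(-4\right)\right)^{2} \right)} \left(-179\right) = \left(-5 + 12\right) 5 + 36 \left(-179\right) = 7 \cdot 5 - 6444 = 35 - 6444 = -6409$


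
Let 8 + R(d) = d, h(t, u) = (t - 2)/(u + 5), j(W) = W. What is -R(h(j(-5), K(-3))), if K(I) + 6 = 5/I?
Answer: 43/8 ≈ 5.3750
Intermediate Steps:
K(I) = -6 + 5/I
h(t, u) = (-2 + t)/(5 + u)
R(d) = -8 + d
-R(h(j(-5), K(-3))) = -(-8 + (-2 - 5)/(5 + (-6 + 5/(-3)))) = -(-8 - 7/(5 + (-6 + 5*(-⅓)))) = -(-8 - 7/(5 + (-6 - 5/3))) = -(-8 - 7/(5 - 23/3)) = -(-8 - 7/(-8/3)) = -(-8 - 3/8*(-7)) = -(-8 + 21/8) = -1*(-43/8) = 43/8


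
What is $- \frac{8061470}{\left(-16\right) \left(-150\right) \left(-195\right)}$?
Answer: $\frac{806147}{46800} \approx 17.225$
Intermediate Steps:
$- \frac{8061470}{\left(-16\right) \left(-150\right) \left(-195\right)} = - \frac{8061470}{2400 \left(-195\right)} = - \frac{8061470}{-468000} = \left(-8061470\right) \left(- \frac{1}{468000}\right) = \frac{806147}{46800}$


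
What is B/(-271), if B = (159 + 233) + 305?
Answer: -697/271 ≈ -2.5720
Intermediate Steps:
B = 697 (B = 392 + 305 = 697)
B/(-271) = 697/(-271) = 697*(-1/271) = -697/271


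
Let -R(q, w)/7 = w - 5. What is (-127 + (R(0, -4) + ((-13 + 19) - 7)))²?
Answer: 4225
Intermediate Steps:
R(q, w) = 35 - 7*w (R(q, w) = -7*(w - 5) = -7*(-5 + w) = 35 - 7*w)
(-127 + (R(0, -4) + ((-13 + 19) - 7)))² = (-127 + ((35 - 7*(-4)) + ((-13 + 19) - 7)))² = (-127 + ((35 + 28) + (6 - 7)))² = (-127 + (63 - 1))² = (-127 + 62)² = (-65)² = 4225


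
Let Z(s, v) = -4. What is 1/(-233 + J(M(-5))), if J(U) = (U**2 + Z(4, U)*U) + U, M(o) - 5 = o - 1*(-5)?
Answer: -1/223 ≈ -0.0044843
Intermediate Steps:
M(o) = 10 + o (M(o) = 5 + (o - 1*(-5)) = 5 + (o + 5) = 5 + (5 + o) = 10 + o)
J(U) = U**2 - 3*U (J(U) = (U**2 - 4*U) + U = U**2 - 3*U)
1/(-233 + J(M(-5))) = 1/(-233 + (10 - 5)*(-3 + (10 - 5))) = 1/(-233 + 5*(-3 + 5)) = 1/(-233 + 5*2) = 1/(-233 + 10) = 1/(-223) = -1/223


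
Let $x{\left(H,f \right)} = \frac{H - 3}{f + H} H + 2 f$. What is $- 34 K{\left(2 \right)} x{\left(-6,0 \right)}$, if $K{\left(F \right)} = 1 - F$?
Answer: $-306$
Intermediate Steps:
$x{\left(H,f \right)} = 2 f + \frac{H \left(-3 + H\right)}{H + f}$ ($x{\left(H,f \right)} = \frac{-3 + H}{H + f} H + 2 f = \frac{H \left(-3 + H\right)}{H + f} + 2 f = 2 f + \frac{H \left(-3 + H\right)}{H + f}$)
$- 34 K{\left(2 \right)} x{\left(-6,0 \right)} = - 34 \left(1 - 2\right) \frac{\left(-6\right)^{2} - -18 + 2 \cdot 0^{2} + 2 \left(-6\right) 0}{-6 + 0} = - 34 \left(1 - 2\right) \frac{36 + 18 + 2 \cdot 0 + 0}{-6} = \left(-34\right) \left(-1\right) \left(- \frac{36 + 18 + 0 + 0}{6}\right) = 34 \left(\left(- \frac{1}{6}\right) 54\right) = 34 \left(-9\right) = -306$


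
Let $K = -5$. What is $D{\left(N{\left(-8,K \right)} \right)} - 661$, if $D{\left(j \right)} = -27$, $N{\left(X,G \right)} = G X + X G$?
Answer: $-688$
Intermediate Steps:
$N{\left(X,G \right)} = 2 G X$ ($N{\left(X,G \right)} = G X + G X = 2 G X$)
$D{\left(N{\left(-8,K \right)} \right)} - 661 = -27 - 661 = -688$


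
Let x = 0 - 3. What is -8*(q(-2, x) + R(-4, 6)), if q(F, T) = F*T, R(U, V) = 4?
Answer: -80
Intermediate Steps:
x = -3
-8*(q(-2, x) + R(-4, 6)) = -8*(-2*(-3) + 4) = -8*(6 + 4) = -8*10 = -1*80 = -80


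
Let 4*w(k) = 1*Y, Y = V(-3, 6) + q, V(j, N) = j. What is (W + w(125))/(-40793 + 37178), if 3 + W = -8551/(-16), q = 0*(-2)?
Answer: -8491/57840 ≈ -0.14680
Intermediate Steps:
q = 0
W = 8503/16 (W = -3 - 8551/(-16) = -3 - 8551*(-1)/16 = -3 - 503*(-17/16) = -3 + 8551/16 = 8503/16 ≈ 531.44)
Y = -3 (Y = -3 + 0 = -3)
w(k) = -¾ (w(k) = (1*(-3))/4 = (¼)*(-3) = -¾)
(W + w(125))/(-40793 + 37178) = (8503/16 - ¾)/(-40793 + 37178) = (8491/16)/(-3615) = (8491/16)*(-1/3615) = -8491/57840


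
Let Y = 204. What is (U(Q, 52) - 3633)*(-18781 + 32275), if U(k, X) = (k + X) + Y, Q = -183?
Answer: -48038640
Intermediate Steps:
U(k, X) = 204 + X + k (U(k, X) = (k + X) + 204 = (X + k) + 204 = 204 + X + k)
(U(Q, 52) - 3633)*(-18781 + 32275) = ((204 + 52 - 183) - 3633)*(-18781 + 32275) = (73 - 3633)*13494 = -3560*13494 = -48038640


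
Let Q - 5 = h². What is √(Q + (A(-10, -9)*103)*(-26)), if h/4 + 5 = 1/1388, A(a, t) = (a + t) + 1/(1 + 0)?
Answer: √5852947202/347 ≈ 220.47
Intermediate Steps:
A(a, t) = 1 + a + t (A(a, t) = (a + t) + 1/1 = (a + t) + 1 = 1 + a + t)
h = -6939/347 (h = -20 + 4/1388 = -20 + 4*(1/1388) = -20 + 1/347 = -6939/347 ≈ -19.997)
Q = 48751766/120409 (Q = 5 + (-6939/347)² = 5 + 48149721/120409 = 48751766/120409 ≈ 404.88)
√(Q + (A(-10, -9)*103)*(-26)) = √(48751766/120409 + ((1 - 10 - 9)*103)*(-26)) = √(48751766/120409 - 18*103*(-26)) = √(48751766/120409 - 1854*(-26)) = √(48751766/120409 + 48204) = √(5852947202/120409) = √5852947202/347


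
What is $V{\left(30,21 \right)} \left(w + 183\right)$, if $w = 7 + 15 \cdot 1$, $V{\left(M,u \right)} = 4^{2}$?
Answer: $3280$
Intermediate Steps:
$V{\left(M,u \right)} = 16$
$w = 22$ ($w = 7 + 15 = 22$)
$V{\left(30,21 \right)} \left(w + 183\right) = 16 \left(22 + 183\right) = 16 \cdot 205 = 3280$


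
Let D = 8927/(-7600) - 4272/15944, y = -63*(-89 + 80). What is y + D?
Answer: 8566385689/15146800 ≈ 565.56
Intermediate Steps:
y = 567 (y = -63*(-9) = 567)
D = -21849911/15146800 (D = 8927*(-1/7600) - 4272*1/15944 = -8927/7600 - 534/1993 = -21849911/15146800 ≈ -1.4425)
y + D = 567 - 21849911/15146800 = 8566385689/15146800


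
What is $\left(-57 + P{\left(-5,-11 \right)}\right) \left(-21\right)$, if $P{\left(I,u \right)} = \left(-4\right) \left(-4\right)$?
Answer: $861$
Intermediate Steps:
$P{\left(I,u \right)} = 16$
$\left(-57 + P{\left(-5,-11 \right)}\right) \left(-21\right) = \left(-57 + 16\right) \left(-21\right) = \left(-41\right) \left(-21\right) = 861$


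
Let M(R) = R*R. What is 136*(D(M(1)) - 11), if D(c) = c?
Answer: -1360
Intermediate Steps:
M(R) = R**2
136*(D(M(1)) - 11) = 136*(1**2 - 11) = 136*(1 - 11) = 136*(-10) = -1360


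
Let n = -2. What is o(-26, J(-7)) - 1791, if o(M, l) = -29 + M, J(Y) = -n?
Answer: -1846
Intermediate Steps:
J(Y) = 2 (J(Y) = -1*(-2) = 2)
o(-26, J(-7)) - 1791 = (-29 - 26) - 1791 = -55 - 1791 = -1846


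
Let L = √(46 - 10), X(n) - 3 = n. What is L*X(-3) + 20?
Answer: 20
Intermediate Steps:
X(n) = 3 + n
L = 6 (L = √36 = 6)
L*X(-3) + 20 = 6*(3 - 3) + 20 = 6*0 + 20 = 0 + 20 = 20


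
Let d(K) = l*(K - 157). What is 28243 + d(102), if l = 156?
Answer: 19663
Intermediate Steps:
d(K) = -24492 + 156*K (d(K) = 156*(K - 157) = 156*(-157 + K) = -24492 + 156*K)
28243 + d(102) = 28243 + (-24492 + 156*102) = 28243 + (-24492 + 15912) = 28243 - 8580 = 19663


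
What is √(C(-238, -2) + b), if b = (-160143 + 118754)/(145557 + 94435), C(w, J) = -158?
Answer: 5*I*√91101263190/119996 ≈ 12.577*I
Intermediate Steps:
b = -41389/239992 ≈ -0.17246
√(C(-238, -2) + b) = √(-158 - 41389/239992) = √(-37960125/239992) = 5*I*√91101263190/119996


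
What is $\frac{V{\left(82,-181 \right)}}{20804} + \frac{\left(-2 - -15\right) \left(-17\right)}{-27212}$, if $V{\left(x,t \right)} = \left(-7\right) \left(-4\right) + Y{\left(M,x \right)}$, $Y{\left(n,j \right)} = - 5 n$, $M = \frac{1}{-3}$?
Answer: $\frac{2026865}{212294418} \approx 0.0095474$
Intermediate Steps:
$M = - \frac{1}{3} \approx -0.33333$
$V{\left(x,t \right)} = \frac{89}{3}$ ($V{\left(x,t \right)} = \left(-7\right) \left(-4\right) - - \frac{5}{3} = 28 + \frac{5}{3} = \frac{89}{3}$)
$\frac{V{\left(82,-181 \right)}}{20804} + \frac{\left(-2 - -15\right) \left(-17\right)}{-27212} = \frac{89}{3 \cdot 20804} + \frac{\left(-2 - -15\right) \left(-17\right)}{-27212} = \frac{89}{3} \cdot \frac{1}{20804} + \left(-2 + 15\right) \left(-17\right) \left(- \frac{1}{27212}\right) = \frac{89}{62412} + 13 \left(-17\right) \left(- \frac{1}{27212}\right) = \frac{89}{62412} - - \frac{221}{27212} = \frac{89}{62412} + \frac{221}{27212} = \frac{2026865}{212294418}$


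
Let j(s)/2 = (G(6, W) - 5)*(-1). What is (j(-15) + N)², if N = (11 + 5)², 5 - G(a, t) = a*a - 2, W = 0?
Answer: 104976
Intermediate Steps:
G(a, t) = 7 - a² (G(a, t) = 5 - (a*a - 2) = 5 - (a² - 2) = 5 - (-2 + a²) = 5 + (2 - a²) = 7 - a²)
j(s) = 68 (j(s) = 2*(((7 - 1*6²) - 5)*(-1)) = 2*(((7 - 1*36) - 5)*(-1)) = 2*(((7 - 36) - 5)*(-1)) = 2*((-29 - 5)*(-1)) = 2*(-34*(-1)) = 2*34 = 68)
N = 256 (N = 16² = 256)
(j(-15) + N)² = (68 + 256)² = 324² = 104976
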